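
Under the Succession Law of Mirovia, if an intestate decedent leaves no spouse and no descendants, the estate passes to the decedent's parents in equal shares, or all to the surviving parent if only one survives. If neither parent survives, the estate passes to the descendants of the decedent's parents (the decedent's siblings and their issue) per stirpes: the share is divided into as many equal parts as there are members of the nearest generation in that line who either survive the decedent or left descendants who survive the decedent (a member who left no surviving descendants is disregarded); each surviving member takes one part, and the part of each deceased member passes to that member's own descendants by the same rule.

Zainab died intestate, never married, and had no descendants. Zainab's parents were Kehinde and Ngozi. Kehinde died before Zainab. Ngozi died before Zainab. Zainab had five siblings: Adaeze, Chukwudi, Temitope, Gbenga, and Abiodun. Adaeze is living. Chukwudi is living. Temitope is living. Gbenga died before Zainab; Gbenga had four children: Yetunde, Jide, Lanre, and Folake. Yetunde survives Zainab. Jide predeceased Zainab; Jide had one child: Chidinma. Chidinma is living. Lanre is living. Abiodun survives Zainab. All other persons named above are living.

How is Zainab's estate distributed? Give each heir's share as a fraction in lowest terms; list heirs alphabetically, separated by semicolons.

Neither parent survives and there are no descendants, so the estate passes to Zainab's siblings and their issue per stirpes.
The estate is divided into 5 equal shares of 1/5 among Adaeze, Chukwudi, Temitope, Gbenga, Abiodun.
Adaeze is living and takes 1/5.
Chukwudi is living and takes 1/5.
Temitope is living and takes 1/5.
Gbenga predeceased; the 1/5 allotted to Gbenga's branch passes to Gbenga's issue by representation.
The 1/5 is divided into 4 equal shares of 1/20 among Yetunde, Jide, Lanre, Folake.
Yetunde is living and takes 1/20.
Jide predeceased; the 1/20 allotted to Jide's branch passes to Jide's issue by representation.
Chidinma is the sole taker at this level and receives the full 1/20.
Lanre is living and takes 1/20.
Folake is living and takes 1/20.
Abiodun is living and takes 1/5.

Abiodun 1/5; Adaeze 1/5; Chidinma 1/20; Chukwudi 1/5; Folake 1/20; Lanre 1/20; Temitope 1/5; Yetunde 1/20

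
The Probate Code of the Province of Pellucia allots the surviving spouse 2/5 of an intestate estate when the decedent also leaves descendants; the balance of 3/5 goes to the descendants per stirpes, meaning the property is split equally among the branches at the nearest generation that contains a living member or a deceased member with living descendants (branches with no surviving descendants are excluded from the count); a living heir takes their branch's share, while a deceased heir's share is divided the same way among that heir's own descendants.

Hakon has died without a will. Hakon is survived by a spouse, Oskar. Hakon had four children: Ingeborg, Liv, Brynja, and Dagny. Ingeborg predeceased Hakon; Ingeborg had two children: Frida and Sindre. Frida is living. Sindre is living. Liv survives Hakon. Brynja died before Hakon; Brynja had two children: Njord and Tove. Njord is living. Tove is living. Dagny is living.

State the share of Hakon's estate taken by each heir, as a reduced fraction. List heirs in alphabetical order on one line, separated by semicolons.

Dagny 3/20; Frida 3/40; Liv 3/20; Njord 3/40; Oskar 2/5; Sindre 3/40; Tove 3/40

Oskar, as surviving spouse, takes 2/5.
The remaining 3/5 passes to Hakon's descendants per stirpes.
The 3/5 is divided into 4 equal shares of 3/20 among Ingeborg, Liv, Brynja, Dagny.
Ingeborg predeceased; the 3/20 allotted to Ingeborg's branch passes to Ingeborg's issue by representation.
The 3/20 is divided into 2 equal shares of 3/40 among Frida, Sindre.
Frida is living and takes 3/40.
Sindre is living and takes 3/40.
Liv is living and takes 3/20.
Brynja predeceased; the 3/20 allotted to Brynja's branch passes to Brynja's issue by representation.
The 3/20 is divided into 2 equal shares of 3/40 among Njord, Tove.
Njord is living and takes 3/40.
Tove is living and takes 3/40.
Dagny is living and takes 3/20.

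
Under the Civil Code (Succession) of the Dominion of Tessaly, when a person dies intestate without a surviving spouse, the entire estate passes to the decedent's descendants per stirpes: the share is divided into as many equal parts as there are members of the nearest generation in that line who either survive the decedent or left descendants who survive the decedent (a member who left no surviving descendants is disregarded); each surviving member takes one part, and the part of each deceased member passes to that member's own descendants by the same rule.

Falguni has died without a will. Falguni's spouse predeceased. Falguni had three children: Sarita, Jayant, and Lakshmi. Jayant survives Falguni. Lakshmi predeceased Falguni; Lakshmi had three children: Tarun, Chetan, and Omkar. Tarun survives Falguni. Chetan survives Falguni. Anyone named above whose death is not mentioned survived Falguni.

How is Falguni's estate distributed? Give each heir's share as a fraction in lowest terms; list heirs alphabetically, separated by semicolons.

Chetan 1/9; Jayant 1/3; Omkar 1/9; Sarita 1/3; Tarun 1/9

There is no surviving spouse, so the entire estate passes to Falguni's descendants per stirpes.
The estate is divided into 3 equal shares of 1/3 among Sarita, Jayant, Lakshmi.
Sarita is living and takes 1/3.
Jayant is living and takes 1/3.
Lakshmi predeceased; the 1/3 allotted to Lakshmi's branch passes to Lakshmi's issue by representation.
The 1/3 is divided into 3 equal shares of 1/9 among Tarun, Chetan, Omkar.
Tarun is living and takes 1/9.
Chetan is living and takes 1/9.
Omkar is living and takes 1/9.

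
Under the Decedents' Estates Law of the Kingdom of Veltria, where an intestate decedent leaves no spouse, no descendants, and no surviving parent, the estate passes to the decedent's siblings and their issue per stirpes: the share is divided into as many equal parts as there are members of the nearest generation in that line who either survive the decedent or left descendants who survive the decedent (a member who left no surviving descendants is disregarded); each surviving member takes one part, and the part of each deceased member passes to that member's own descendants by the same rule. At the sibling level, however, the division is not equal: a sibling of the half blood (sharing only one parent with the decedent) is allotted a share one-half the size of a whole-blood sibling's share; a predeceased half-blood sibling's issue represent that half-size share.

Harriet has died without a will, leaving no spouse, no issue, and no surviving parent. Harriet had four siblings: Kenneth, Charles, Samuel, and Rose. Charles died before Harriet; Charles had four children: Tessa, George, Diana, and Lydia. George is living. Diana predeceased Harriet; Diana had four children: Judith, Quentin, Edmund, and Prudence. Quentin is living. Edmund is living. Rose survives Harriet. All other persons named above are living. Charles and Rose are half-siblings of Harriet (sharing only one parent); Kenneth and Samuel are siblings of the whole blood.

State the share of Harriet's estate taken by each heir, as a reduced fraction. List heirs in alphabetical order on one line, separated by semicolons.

No spouse, descendants, or parent survives, so the estate passes to Harriet's siblings per stirpes.
Half-blood siblings count for one-half the weight of whole-blood siblings at the initial division.
Dividing 1 in proportion to weights (total weight 3): Kenneth (weight 1) → 1/3; Charles (weight 1/2) → 1/6; Samuel (weight 1) → 1/3; Rose (weight 1/2) → 1/6.
Kenneth is living and takes 1/3.
Charles predeceased; the 1/6 allotted to Charles's branch passes to Charles's issue by representation.
The 1/6 is divided into 4 equal shares of 1/24 among Tessa, George, Diana, Lydia.
Tessa is living and takes 1/24.
George is living and takes 1/24.
Diana predeceased; the 1/24 allotted to Diana's branch passes to Diana's issue by representation.
The 1/24 is divided into 4 equal shares of 1/96 among Judith, Quentin, Edmund, Prudence.
Judith is living and takes 1/96.
Quentin is living and takes 1/96.
Edmund is living and takes 1/96.
Prudence is living and takes 1/96.
Lydia is living and takes 1/24.
Samuel is living and takes 1/3.
Rose is living and takes 1/6.

Edmund 1/96; George 1/24; Judith 1/96; Kenneth 1/3; Lydia 1/24; Prudence 1/96; Quentin 1/96; Rose 1/6; Samuel 1/3; Tessa 1/24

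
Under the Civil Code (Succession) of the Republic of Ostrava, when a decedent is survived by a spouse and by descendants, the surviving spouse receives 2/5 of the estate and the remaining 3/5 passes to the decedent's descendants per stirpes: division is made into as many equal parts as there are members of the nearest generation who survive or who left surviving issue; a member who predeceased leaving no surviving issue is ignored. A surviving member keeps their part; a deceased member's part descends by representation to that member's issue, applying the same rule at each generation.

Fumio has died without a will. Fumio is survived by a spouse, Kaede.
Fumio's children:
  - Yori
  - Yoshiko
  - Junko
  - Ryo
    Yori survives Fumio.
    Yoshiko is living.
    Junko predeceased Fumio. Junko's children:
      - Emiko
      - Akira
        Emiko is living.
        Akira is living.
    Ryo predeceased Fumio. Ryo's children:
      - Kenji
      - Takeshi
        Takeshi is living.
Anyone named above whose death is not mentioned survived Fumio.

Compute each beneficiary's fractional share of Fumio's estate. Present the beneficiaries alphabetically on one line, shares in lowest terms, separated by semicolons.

Akira 3/40; Emiko 3/40; Kaede 2/5; Kenji 3/40; Takeshi 3/40; Yori 3/20; Yoshiko 3/20

Kaede, as surviving spouse, takes 2/5.
The remaining 3/5 passes to Fumio's descendants per stirpes.
The 3/5 is divided into 4 equal shares of 3/20 among Yori, Yoshiko, Junko, Ryo.
Yori is living and takes 3/20.
Yoshiko is living and takes 3/20.
Junko predeceased; the 3/20 allotted to Junko's branch passes to Junko's issue by representation.
The 3/20 is divided into 2 equal shares of 3/40 among Emiko, Akira.
Emiko is living and takes 3/40.
Akira is living and takes 3/40.
Ryo predeceased; the 3/20 allotted to Ryo's branch passes to Ryo's issue by representation.
The 3/20 is divided into 2 equal shares of 3/40 among Kenji, Takeshi.
Kenji is living and takes 3/40.
Takeshi is living and takes 3/40.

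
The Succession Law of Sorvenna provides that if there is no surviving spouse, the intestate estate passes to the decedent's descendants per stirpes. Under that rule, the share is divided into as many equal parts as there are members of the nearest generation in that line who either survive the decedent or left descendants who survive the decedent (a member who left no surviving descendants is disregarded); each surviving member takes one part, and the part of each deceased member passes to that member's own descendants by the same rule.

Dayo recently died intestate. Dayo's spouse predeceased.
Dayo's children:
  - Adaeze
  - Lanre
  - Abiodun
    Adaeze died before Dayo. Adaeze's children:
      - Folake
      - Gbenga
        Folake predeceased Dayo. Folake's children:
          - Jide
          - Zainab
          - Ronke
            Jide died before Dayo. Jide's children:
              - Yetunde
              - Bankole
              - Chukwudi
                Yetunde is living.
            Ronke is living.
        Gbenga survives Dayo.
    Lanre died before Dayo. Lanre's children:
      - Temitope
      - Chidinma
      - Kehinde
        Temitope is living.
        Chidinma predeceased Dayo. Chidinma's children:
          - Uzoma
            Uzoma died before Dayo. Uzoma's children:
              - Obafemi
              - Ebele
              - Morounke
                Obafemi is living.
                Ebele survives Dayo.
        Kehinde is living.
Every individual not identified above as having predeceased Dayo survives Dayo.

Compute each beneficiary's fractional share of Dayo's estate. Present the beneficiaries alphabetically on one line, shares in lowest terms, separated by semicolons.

Abiodun 1/3; Bankole 1/54; Chukwudi 1/54; Ebele 1/27; Gbenga 1/6; Kehinde 1/9; Morounke 1/27; Obafemi 1/27; Ronke 1/18; Temitope 1/9; Yetunde 1/54; Zainab 1/18

There is no surviving spouse, so the entire estate passes to Dayo's descendants per stirpes.
The estate is divided into 3 equal shares of 1/3 among Adaeze, Lanre, Abiodun.
Adaeze predeceased; the 1/3 allotted to Adaeze's branch passes to Adaeze's issue by representation.
The 1/3 is divided into 2 equal shares of 1/6 among Folake, Gbenga.
Folake predeceased; the 1/6 allotted to Folake's branch passes to Folake's issue by representation.
The 1/6 is divided into 3 equal shares of 1/18 among Jide, Zainab, Ronke.
Jide predeceased; the 1/18 allotted to Jide's branch passes to Jide's issue by representation.
The 1/18 is divided into 3 equal shares of 1/54 among Yetunde, Bankole, Chukwudi.
Yetunde is living and takes 1/54.
Bankole is living and takes 1/54.
Chukwudi is living and takes 1/54.
Zainab is living and takes 1/18.
Ronke is living and takes 1/18.
Gbenga is living and takes 1/6.
Lanre predeceased; the 1/3 allotted to Lanre's branch passes to Lanre's issue by representation.
The 1/3 is divided into 3 equal shares of 1/9 among Temitope, Chidinma, Kehinde.
Temitope is living and takes 1/9.
Chidinma predeceased; the 1/9 allotted to Chidinma's branch passes to Chidinma's issue by representation.
Uzoma's line is the sole branch at this level, so the full 1/9 passes to Uzoma's issue by representation.
The 1/9 is divided into 3 equal shares of 1/27 among Obafemi, Ebele, Morounke.
Obafemi is living and takes 1/27.
Ebele is living and takes 1/27.
Morounke is living and takes 1/27.
Kehinde is living and takes 1/9.
Abiodun is living and takes 1/3.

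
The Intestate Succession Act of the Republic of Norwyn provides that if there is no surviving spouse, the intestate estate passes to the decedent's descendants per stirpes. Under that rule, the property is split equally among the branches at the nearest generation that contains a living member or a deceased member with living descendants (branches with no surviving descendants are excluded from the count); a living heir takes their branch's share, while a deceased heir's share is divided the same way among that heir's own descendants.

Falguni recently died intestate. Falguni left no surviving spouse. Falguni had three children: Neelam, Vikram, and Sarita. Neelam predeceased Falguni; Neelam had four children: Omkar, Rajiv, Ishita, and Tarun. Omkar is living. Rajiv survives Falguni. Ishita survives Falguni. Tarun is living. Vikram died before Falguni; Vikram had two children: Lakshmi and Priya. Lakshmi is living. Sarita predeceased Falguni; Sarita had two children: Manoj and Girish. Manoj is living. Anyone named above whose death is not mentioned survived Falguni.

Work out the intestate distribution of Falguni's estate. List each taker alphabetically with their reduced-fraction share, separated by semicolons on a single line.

Girish 1/6; Ishita 1/12; Lakshmi 1/6; Manoj 1/6; Omkar 1/12; Priya 1/6; Rajiv 1/12; Tarun 1/12

There is no surviving spouse, so the entire estate passes to Falguni's descendants per stirpes.
The estate is divided into 3 equal shares of 1/3 among Neelam, Vikram, Sarita.
Neelam predeceased; the 1/3 allotted to Neelam's branch passes to Neelam's issue by representation.
The 1/3 is divided into 4 equal shares of 1/12 among Omkar, Rajiv, Ishita, Tarun.
Omkar is living and takes 1/12.
Rajiv is living and takes 1/12.
Ishita is living and takes 1/12.
Tarun is living and takes 1/12.
Vikram predeceased; the 1/3 allotted to Vikram's branch passes to Vikram's issue by representation.
The 1/3 is divided into 2 equal shares of 1/6 among Lakshmi, Priya.
Lakshmi is living and takes 1/6.
Priya is living and takes 1/6.
Sarita predeceased; the 1/3 allotted to Sarita's branch passes to Sarita's issue by representation.
The 1/3 is divided into 2 equal shares of 1/6 among Manoj, Girish.
Manoj is living and takes 1/6.
Girish is living and takes 1/6.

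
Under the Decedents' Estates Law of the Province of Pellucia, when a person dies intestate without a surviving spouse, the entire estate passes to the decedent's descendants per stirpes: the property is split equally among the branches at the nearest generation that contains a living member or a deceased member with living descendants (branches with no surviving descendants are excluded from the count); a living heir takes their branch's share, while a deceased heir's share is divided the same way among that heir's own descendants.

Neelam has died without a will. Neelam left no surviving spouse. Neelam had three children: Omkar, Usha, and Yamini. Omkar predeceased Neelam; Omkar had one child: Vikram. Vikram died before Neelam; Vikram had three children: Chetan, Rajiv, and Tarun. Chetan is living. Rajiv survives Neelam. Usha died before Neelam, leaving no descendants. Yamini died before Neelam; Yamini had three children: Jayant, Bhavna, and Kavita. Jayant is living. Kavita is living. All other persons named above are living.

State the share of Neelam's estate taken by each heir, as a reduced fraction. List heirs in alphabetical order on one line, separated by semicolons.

There is no surviving spouse, so the entire estate passes to Neelam's descendants per stirpes.
Usha left no surviving issue, so that branch lapses and is disregarded.
The estate is divided into 2 equal shares of 1/2 among Omkar, Yamini.
Omkar predeceased; the 1/2 allotted to Omkar's branch passes to Omkar's issue by representation.
Vikram's line is the sole branch at this level, so the full 1/2 passes to Vikram's issue by representation.
The 1/2 is divided into 3 equal shares of 1/6 among Chetan, Rajiv, Tarun.
Chetan is living and takes 1/6.
Rajiv is living and takes 1/6.
Tarun is living and takes 1/6.
Yamini predeceased; the 1/2 allotted to Yamini's branch passes to Yamini's issue by representation.
The 1/2 is divided into 3 equal shares of 1/6 among Jayant, Bhavna, Kavita.
Jayant is living and takes 1/6.
Bhavna is living and takes 1/6.
Kavita is living and takes 1/6.

Bhavna 1/6; Chetan 1/6; Jayant 1/6; Kavita 1/6; Rajiv 1/6; Tarun 1/6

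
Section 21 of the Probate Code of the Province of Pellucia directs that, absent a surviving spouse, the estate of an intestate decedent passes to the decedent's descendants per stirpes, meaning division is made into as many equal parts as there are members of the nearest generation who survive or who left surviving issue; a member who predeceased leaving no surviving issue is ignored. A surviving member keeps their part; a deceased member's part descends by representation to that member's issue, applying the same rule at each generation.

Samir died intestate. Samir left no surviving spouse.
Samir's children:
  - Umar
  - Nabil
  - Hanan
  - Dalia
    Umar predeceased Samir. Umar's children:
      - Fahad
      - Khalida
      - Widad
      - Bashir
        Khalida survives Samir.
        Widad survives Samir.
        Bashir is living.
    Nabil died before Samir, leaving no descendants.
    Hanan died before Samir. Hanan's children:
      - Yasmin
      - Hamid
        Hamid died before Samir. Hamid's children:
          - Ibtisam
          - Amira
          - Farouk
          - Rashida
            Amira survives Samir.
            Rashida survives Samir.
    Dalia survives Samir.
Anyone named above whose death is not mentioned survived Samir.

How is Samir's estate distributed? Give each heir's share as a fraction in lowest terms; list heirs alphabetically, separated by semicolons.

Amira 1/24; Bashir 1/12; Dalia 1/3; Fahad 1/12; Farouk 1/24; Ibtisam 1/24; Khalida 1/12; Rashida 1/24; Widad 1/12; Yasmin 1/6

There is no surviving spouse, so the entire estate passes to Samir's descendants per stirpes.
Nabil left no surviving issue, so that branch lapses and is disregarded.
The estate is divided into 3 equal shares of 1/3 among Umar, Hanan, Dalia.
Umar predeceased; the 1/3 allotted to Umar's branch passes to Umar's issue by representation.
The 1/3 is divided into 4 equal shares of 1/12 among Fahad, Khalida, Widad, Bashir.
Fahad is living and takes 1/12.
Khalida is living and takes 1/12.
Widad is living and takes 1/12.
Bashir is living and takes 1/12.
Hanan predeceased; the 1/3 allotted to Hanan's branch passes to Hanan's issue by representation.
The 1/3 is divided into 2 equal shares of 1/6 among Yasmin, Hamid.
Yasmin is living and takes 1/6.
Hamid predeceased; the 1/6 allotted to Hamid's branch passes to Hamid's issue by representation.
The 1/6 is divided into 4 equal shares of 1/24 among Ibtisam, Amira, Farouk, Rashida.
Ibtisam is living and takes 1/24.
Amira is living and takes 1/24.
Farouk is living and takes 1/24.
Rashida is living and takes 1/24.
Dalia is living and takes 1/3.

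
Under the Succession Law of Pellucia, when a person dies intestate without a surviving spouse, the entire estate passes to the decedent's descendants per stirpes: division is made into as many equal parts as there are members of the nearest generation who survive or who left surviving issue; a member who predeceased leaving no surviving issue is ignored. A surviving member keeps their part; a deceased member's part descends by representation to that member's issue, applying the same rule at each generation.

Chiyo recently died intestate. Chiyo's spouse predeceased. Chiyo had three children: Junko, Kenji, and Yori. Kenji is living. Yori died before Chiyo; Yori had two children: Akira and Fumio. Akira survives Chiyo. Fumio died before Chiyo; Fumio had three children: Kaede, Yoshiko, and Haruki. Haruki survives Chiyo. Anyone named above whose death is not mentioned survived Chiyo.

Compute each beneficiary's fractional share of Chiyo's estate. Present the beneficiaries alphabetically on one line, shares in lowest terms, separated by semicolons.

Akira 1/6; Haruki 1/18; Junko 1/3; Kaede 1/18; Kenji 1/3; Yoshiko 1/18

There is no surviving spouse, so the entire estate passes to Chiyo's descendants per stirpes.
The estate is divided into 3 equal shares of 1/3 among Junko, Kenji, Yori.
Junko is living and takes 1/3.
Kenji is living and takes 1/3.
Yori predeceased; the 1/3 allotted to Yori's branch passes to Yori's issue by representation.
The 1/3 is divided into 2 equal shares of 1/6 among Akira, Fumio.
Akira is living and takes 1/6.
Fumio predeceased; the 1/6 allotted to Fumio's branch passes to Fumio's issue by representation.
The 1/6 is divided into 3 equal shares of 1/18 among Kaede, Yoshiko, Haruki.
Kaede is living and takes 1/18.
Yoshiko is living and takes 1/18.
Haruki is living and takes 1/18.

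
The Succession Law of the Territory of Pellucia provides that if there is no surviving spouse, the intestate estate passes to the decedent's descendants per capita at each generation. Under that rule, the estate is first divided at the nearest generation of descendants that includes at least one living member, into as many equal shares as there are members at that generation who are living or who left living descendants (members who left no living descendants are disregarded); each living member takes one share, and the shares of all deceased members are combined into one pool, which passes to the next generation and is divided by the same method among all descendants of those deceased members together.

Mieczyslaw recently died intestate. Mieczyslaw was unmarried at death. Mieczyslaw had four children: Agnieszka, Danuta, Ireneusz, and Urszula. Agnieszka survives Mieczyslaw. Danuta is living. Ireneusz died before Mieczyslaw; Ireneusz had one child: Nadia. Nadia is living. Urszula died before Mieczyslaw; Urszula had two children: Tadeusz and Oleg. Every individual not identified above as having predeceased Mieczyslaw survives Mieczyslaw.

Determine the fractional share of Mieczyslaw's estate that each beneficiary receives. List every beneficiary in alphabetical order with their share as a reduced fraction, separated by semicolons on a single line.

Agnieszka 1/4; Danuta 1/4; Nadia 1/6; Oleg 1/6; Tadeusz 1/6

There is no surviving spouse, so the entire estate passes to Mieczyslaw's descendants per capita at each generation.
At generation 1 (Agnieszka, Danuta, Ireneusz, Urszula) there are 4 shares of (1)/4 = 1/4 each.
Living: Agnieszka and Danuta — each takes 1/4.
Deceased: Ireneusz and Urszula. Their combined 1/2 is pooled and carried to generation 2.
At generation 2 (Nadia, Tadeusz, Oleg) there are 3 shares of (1/2)/3 = 1/6 each.
Living: Nadia, Tadeusz, and Oleg — each takes 1/6.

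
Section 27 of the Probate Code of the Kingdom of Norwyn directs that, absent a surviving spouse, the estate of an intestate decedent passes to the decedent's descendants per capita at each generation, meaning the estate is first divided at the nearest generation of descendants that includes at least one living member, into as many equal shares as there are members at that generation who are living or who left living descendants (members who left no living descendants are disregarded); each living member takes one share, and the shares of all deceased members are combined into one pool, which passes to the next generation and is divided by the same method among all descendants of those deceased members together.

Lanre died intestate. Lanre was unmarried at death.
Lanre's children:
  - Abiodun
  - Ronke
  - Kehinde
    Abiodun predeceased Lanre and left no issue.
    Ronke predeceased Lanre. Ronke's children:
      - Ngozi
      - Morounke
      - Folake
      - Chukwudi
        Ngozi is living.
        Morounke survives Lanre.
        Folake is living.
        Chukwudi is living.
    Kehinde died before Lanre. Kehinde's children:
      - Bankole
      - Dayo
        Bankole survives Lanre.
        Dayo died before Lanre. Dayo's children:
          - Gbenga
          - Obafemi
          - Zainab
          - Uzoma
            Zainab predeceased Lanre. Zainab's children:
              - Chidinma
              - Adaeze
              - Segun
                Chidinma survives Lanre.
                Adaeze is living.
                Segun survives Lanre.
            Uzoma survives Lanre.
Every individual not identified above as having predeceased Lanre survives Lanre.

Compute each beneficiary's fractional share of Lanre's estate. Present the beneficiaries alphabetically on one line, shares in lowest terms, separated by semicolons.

There is no surviving spouse, so the entire estate passes to Lanre's descendants per capita at each generation.
No one at generation 1 (Ronke, Kehinde) is living; moving to the next generation.
At generation 2 (Ngozi, Morounke, Folake, Chukwudi, Bankole, Dayo) there are 6 shares of (1)/6 = 1/6 each.
Living: Ngozi, Morounke, Folake, Chukwudi, and Bankole — each takes 1/6.
Deceased: Dayo. That 1/6 share is carried to generation 3.
At generation 3 (Gbenga, Obafemi, Zainab, Uzoma) there are 4 shares of (1/6)/4 = 1/24 each.
Living: Gbenga, Obafemi, and Uzoma — each takes 1/24.
Deceased: Zainab. That 1/24 share is carried to generation 4.
At generation 4 (Chidinma, Adaeze, Segun) there are 3 shares of (1/24)/3 = 1/72 each.
Living: Chidinma, Adaeze, and Segun — each takes 1/72.

Adaeze 1/72; Bankole 1/6; Chidinma 1/72; Chukwudi 1/6; Folake 1/6; Gbenga 1/24; Morounke 1/6; Ngozi 1/6; Obafemi 1/24; Segun 1/72; Uzoma 1/24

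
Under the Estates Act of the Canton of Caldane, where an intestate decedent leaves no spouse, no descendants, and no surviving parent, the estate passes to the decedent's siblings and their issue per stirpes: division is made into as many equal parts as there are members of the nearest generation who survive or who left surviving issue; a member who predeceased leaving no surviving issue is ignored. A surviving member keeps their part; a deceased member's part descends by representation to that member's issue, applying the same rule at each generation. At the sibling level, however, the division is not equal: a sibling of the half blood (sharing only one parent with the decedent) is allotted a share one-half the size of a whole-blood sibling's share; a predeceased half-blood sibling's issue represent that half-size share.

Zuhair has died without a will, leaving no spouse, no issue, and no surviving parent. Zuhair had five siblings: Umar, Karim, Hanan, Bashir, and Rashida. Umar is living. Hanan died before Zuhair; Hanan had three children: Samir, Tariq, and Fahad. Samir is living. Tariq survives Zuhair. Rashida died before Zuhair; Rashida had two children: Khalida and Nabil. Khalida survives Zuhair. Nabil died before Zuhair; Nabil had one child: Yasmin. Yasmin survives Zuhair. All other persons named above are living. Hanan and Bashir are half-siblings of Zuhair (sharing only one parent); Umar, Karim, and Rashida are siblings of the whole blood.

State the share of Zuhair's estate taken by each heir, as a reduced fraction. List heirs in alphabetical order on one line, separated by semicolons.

Bashir 1/8; Fahad 1/24; Karim 1/4; Khalida 1/8; Samir 1/24; Tariq 1/24; Umar 1/4; Yasmin 1/8

No spouse, descendants, or parent survives, so the estate passes to Zuhair's siblings per stirpes.
Half-blood siblings count for one-half the weight of whole-blood siblings at the initial division.
Dividing 1 in proportion to weights (total weight 4): Umar (weight 1) → 1/4; Karim (weight 1) → 1/4; Hanan (weight 1/2) → 1/8; Bashir (weight 1/2) → 1/8; Rashida (weight 1) → 1/4.
Umar is living and takes 1/4.
Karim is living and takes 1/4.
Hanan predeceased; the 1/8 allotted to Hanan's branch passes to Hanan's issue by representation.
The 1/8 is divided into 3 equal shares of 1/24 among Samir, Tariq, Fahad.
Samir is living and takes 1/24.
Tariq is living and takes 1/24.
Fahad is living and takes 1/24.
Bashir is living and takes 1/8.
Rashida predeceased; the 1/4 allotted to Rashida's branch passes to Rashida's issue by representation.
The 1/4 is divided into 2 equal shares of 1/8 among Khalida, Nabil.
Khalida is living and takes 1/8.
Nabil predeceased; the 1/8 allotted to Nabil's branch passes to Nabil's issue by representation.
Yasmin is the sole taker at this level and receives the full 1/8.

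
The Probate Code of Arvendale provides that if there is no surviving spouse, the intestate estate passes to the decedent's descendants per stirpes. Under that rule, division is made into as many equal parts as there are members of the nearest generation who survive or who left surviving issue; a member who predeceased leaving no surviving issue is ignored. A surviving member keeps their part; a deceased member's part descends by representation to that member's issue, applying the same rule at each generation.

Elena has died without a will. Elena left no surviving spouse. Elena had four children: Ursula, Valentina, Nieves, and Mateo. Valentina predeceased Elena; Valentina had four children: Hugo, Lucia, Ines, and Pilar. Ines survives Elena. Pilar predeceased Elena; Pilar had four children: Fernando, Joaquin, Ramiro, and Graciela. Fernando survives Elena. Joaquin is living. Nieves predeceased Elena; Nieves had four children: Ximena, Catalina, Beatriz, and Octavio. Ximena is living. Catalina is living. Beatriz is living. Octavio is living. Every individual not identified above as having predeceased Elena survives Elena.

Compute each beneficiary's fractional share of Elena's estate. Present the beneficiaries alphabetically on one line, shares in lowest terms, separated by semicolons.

There is no surviving spouse, so the entire estate passes to Elena's descendants per stirpes.
The estate is divided into 4 equal shares of 1/4 among Ursula, Valentina, Nieves, Mateo.
Ursula is living and takes 1/4.
Valentina predeceased; the 1/4 allotted to Valentina's branch passes to Valentina's issue by representation.
The 1/4 is divided into 4 equal shares of 1/16 among Hugo, Lucia, Ines, Pilar.
Hugo is living and takes 1/16.
Lucia is living and takes 1/16.
Ines is living and takes 1/16.
Pilar predeceased; the 1/16 allotted to Pilar's branch passes to Pilar's issue by representation.
The 1/16 is divided into 4 equal shares of 1/64 among Fernando, Joaquin, Ramiro, Graciela.
Fernando is living and takes 1/64.
Joaquin is living and takes 1/64.
Ramiro is living and takes 1/64.
Graciela is living and takes 1/64.
Nieves predeceased; the 1/4 allotted to Nieves's branch passes to Nieves's issue by representation.
The 1/4 is divided into 4 equal shares of 1/16 among Ximena, Catalina, Beatriz, Octavio.
Ximena is living and takes 1/16.
Catalina is living and takes 1/16.
Beatriz is living and takes 1/16.
Octavio is living and takes 1/16.
Mateo is living and takes 1/4.

Beatriz 1/16; Catalina 1/16; Fernando 1/64; Graciela 1/64; Hugo 1/16; Ines 1/16; Joaquin 1/64; Lucia 1/16; Mateo 1/4; Octavio 1/16; Ramiro 1/64; Ursula 1/4; Ximena 1/16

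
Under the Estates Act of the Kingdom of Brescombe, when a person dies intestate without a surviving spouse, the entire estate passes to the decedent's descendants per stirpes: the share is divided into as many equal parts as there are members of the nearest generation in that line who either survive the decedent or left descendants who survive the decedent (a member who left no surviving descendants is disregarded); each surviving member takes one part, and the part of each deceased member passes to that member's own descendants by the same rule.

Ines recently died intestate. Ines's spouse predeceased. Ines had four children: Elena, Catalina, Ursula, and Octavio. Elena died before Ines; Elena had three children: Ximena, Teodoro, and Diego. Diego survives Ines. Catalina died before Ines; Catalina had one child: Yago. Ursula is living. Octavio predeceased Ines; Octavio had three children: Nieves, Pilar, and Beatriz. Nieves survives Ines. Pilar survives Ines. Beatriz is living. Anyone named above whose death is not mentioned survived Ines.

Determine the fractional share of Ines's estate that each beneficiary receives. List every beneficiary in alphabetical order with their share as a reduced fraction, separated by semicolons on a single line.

There is no surviving spouse, so the entire estate passes to Ines's descendants per stirpes.
The estate is divided into 4 equal shares of 1/4 among Elena, Catalina, Ursula, Octavio.
Elena predeceased; the 1/4 allotted to Elena's branch passes to Elena's issue by representation.
The 1/4 is divided into 3 equal shares of 1/12 among Ximena, Teodoro, Diego.
Ximena is living and takes 1/12.
Teodoro is living and takes 1/12.
Diego is living and takes 1/12.
Catalina predeceased; the 1/4 allotted to Catalina's branch passes to Catalina's issue by representation.
Yago is the sole taker at this level and receives the full 1/4.
Ursula is living and takes 1/4.
Octavio predeceased; the 1/4 allotted to Octavio's branch passes to Octavio's issue by representation.
The 1/4 is divided into 3 equal shares of 1/12 among Nieves, Pilar, Beatriz.
Nieves is living and takes 1/12.
Pilar is living and takes 1/12.
Beatriz is living and takes 1/12.

Beatriz 1/12; Diego 1/12; Nieves 1/12; Pilar 1/12; Teodoro 1/12; Ursula 1/4; Ximena 1/12; Yago 1/4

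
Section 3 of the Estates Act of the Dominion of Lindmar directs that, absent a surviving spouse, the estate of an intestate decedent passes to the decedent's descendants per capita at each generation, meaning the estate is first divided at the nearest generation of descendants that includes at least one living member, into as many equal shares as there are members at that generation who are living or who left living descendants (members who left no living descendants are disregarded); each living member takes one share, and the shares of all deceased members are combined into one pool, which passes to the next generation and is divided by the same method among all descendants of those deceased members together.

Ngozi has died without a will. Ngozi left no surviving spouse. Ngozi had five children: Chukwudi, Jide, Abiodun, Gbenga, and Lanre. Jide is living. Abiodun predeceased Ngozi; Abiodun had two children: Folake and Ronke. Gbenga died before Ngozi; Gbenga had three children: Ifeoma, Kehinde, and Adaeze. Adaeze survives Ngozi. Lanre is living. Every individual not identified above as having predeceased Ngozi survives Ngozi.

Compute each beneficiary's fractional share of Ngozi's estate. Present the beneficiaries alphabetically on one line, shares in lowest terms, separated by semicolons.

Adaeze 2/25; Chukwudi 1/5; Folake 2/25; Ifeoma 2/25; Jide 1/5; Kehinde 2/25; Lanre 1/5; Ronke 2/25

There is no surviving spouse, so the entire estate passes to Ngozi's descendants per capita at each generation.
At generation 1 (Chukwudi, Jide, Abiodun, Gbenga, Lanre) there are 5 shares of (1)/5 = 1/5 each.
Living: Chukwudi, Jide, and Lanre — each takes 1/5.
Deceased: Abiodun and Gbenga. Their combined 2/5 is pooled and carried to generation 2.
At generation 2 (Folake, Ronke, Ifeoma, Kehinde, Adaeze) there are 5 shares of (2/5)/5 = 2/25 each.
Living: Folake, Ronke, Ifeoma, Kehinde, and Adaeze — each takes 2/25.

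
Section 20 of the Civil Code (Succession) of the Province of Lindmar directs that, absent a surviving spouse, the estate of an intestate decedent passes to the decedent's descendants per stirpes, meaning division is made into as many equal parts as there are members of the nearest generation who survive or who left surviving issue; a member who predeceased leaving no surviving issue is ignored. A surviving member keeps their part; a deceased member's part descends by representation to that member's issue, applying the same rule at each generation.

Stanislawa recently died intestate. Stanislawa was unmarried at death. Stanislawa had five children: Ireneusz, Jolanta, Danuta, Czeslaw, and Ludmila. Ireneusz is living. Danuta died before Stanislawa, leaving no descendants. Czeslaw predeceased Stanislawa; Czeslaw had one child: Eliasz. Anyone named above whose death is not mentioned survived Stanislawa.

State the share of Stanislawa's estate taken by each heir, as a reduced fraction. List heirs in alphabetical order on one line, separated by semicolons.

Eliasz 1/4; Ireneusz 1/4; Jolanta 1/4; Ludmila 1/4

There is no surviving spouse, so the entire estate passes to Stanislawa's descendants per stirpes.
Danuta left no surviving issue, so that branch lapses and is disregarded.
The estate is divided into 4 equal shares of 1/4 among Ireneusz, Jolanta, Czeslaw, Ludmila.
Ireneusz is living and takes 1/4.
Jolanta is living and takes 1/4.
Czeslaw predeceased; the 1/4 allotted to Czeslaw's branch passes to Czeslaw's issue by representation.
Eliasz is the sole taker at this level and receives the full 1/4.
Ludmila is living and takes 1/4.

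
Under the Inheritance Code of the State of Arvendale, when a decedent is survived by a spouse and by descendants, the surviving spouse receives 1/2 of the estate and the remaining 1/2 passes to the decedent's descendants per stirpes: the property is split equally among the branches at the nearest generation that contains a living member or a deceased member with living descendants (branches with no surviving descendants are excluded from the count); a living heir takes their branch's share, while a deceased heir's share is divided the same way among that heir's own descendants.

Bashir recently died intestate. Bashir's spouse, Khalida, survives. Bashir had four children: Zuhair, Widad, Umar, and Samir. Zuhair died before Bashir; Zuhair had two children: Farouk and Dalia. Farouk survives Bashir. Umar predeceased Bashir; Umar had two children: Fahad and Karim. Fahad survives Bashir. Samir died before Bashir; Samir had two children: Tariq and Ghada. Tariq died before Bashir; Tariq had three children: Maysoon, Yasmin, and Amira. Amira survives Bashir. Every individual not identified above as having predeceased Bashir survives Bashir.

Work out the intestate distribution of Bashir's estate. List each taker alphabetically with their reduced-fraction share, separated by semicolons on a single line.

Amira 1/48; Dalia 1/16; Fahad 1/16; Farouk 1/16; Ghada 1/16; Karim 1/16; Khalida 1/2; Maysoon 1/48; Widad 1/8; Yasmin 1/48

Khalida, as surviving spouse, takes 1/2.
The remaining 1/2 passes to Bashir's descendants per stirpes.
The 1/2 is divided into 4 equal shares of 1/8 among Zuhair, Widad, Umar, Samir.
Zuhair predeceased; the 1/8 allotted to Zuhair's branch passes to Zuhair's issue by representation.
The 1/8 is divided into 2 equal shares of 1/16 among Farouk, Dalia.
Farouk is living and takes 1/16.
Dalia is living and takes 1/16.
Widad is living and takes 1/8.
Umar predeceased; the 1/8 allotted to Umar's branch passes to Umar's issue by representation.
The 1/8 is divided into 2 equal shares of 1/16 among Fahad, Karim.
Fahad is living and takes 1/16.
Karim is living and takes 1/16.
Samir predeceased; the 1/8 allotted to Samir's branch passes to Samir's issue by representation.
The 1/8 is divided into 2 equal shares of 1/16 among Tariq, Ghada.
Tariq predeceased; the 1/16 allotted to Tariq's branch passes to Tariq's issue by representation.
The 1/16 is divided into 3 equal shares of 1/48 among Maysoon, Yasmin, Amira.
Maysoon is living and takes 1/48.
Yasmin is living and takes 1/48.
Amira is living and takes 1/48.
Ghada is living and takes 1/16.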